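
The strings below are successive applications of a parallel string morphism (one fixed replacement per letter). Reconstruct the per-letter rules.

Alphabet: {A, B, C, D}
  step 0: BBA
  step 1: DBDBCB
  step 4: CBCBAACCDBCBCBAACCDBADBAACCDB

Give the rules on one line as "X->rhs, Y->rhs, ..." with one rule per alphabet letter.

  step 0 ⇒ step 1: BBA ⇒ DB·DB·CB
    A ↦ CB
    B ↦ DB
    C ↦ A  (constrained at step 1)
    D ↦ CC  (constrained at step 1)

A->CB, B->DB, C->A, D->CC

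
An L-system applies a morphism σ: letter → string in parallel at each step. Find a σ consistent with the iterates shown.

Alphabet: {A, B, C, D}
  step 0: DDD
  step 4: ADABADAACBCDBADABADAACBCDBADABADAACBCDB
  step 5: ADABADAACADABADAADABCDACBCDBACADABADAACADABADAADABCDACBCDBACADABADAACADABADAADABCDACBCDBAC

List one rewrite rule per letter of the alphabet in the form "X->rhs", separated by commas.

A->ADA, B->AC, C->BCD, D->B

  step 4 ⇒ step 5: ADABADAACBCDBADABADAACBCDBADABADAACBCDB ⇒ ADA·B·ADA·AC·ADA·B·ADA·ADA·BCD·AC·BCD·B·AC·ADA·B·ADA·AC·ADA·B·ADA·ADA·BCD·AC·BCD·B·AC·ADA·B·ADA·AC·ADA·B·ADA·ADA·BCD·AC·BCD·B·AC
    A ↦ ADA
    B ↦ AC
    C ↦ BCD
    D ↦ B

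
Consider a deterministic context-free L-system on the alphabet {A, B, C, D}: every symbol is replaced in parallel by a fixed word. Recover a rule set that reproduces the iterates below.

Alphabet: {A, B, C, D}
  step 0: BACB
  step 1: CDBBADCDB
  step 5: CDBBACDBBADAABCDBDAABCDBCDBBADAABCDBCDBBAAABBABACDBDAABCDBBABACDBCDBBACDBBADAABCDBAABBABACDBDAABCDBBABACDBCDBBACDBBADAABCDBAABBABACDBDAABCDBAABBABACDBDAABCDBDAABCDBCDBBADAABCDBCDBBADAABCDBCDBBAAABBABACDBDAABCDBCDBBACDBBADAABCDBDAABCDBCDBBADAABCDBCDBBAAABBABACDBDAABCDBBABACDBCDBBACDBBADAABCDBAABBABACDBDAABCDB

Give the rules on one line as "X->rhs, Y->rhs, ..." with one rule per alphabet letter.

A->BA, B->CDB, C->D, D->AAB

  step 0 ⇒ step 1: BACB ⇒ CDB·BA·D·CDB
    A ↦ BA
    B ↦ CDB
    C ↦ D
    D ↦ AAB  (constrained at step 1)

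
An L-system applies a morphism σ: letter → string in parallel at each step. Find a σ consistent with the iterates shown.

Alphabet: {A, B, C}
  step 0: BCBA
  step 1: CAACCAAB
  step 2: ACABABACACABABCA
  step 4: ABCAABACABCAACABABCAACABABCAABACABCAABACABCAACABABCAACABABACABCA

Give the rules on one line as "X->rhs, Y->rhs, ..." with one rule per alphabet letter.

  step 1 ⇒ step 2: CAACCAAB ⇒ AC·AB·AB·AC·AC·AB·AB·CA
    A ↦ AB
    B ↦ CA
    C ↦ AC

A->AB, B->CA, C->AC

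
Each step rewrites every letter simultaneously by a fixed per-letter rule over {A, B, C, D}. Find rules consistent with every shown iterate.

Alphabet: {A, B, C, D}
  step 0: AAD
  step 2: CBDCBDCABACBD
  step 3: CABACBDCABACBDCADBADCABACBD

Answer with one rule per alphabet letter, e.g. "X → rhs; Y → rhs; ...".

  step 2 ⇒ step 3: CBDCBDCABACBD ⇒ CA·BA·CBD·CA·BA·CBD·CA·D·BA·D·CA·BA·CBD
    A ↦ D
    B ↦ BA
    C ↦ CA
    D ↦ CBD

A->D, B->BA, C->CA, D->CBD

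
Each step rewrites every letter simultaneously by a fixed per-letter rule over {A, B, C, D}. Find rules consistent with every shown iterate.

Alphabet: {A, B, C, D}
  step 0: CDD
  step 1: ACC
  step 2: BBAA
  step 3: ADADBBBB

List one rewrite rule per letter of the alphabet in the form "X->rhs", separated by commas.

A->BB, B->AD, C->A, D->C

  step 2 ⇒ step 3: BBAA ⇒ AD·AD·BB·BB
    A ↦ BB
    B ↦ AD
  step 0 ⇒ step 1: CDD ⇒ A·C·C
    C ↦ A
  step 0 ⇒ step 1: CDD ⇒ A·C·C
    D ↦ C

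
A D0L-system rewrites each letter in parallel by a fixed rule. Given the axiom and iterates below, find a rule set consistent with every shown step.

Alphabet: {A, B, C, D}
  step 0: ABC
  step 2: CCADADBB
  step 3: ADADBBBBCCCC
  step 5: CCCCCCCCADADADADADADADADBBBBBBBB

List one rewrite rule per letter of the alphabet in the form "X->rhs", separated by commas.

A->B, B->CC, C->AD, D->B

  step 2 ⇒ step 3: CCADADBB ⇒ AD·AD·B·B·B·B·CC·CC
    A ↦ B
    B ↦ CC
    C ↦ AD
    D ↦ B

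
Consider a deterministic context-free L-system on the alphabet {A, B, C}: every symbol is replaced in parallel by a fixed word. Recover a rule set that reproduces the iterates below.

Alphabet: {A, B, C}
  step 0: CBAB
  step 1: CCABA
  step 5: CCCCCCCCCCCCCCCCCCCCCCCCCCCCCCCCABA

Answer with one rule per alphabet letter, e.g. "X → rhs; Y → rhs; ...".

  step 0 ⇒ step 1: CBAB ⇒ CC·A·B·A
    A ↦ B
    B ↦ A
    C ↦ CC

A->B, B->A, C->CC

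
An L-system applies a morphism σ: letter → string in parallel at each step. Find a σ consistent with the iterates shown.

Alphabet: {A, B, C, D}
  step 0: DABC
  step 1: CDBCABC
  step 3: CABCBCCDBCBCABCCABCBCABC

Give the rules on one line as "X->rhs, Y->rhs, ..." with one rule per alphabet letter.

A->B, B->CA, C->BC, D->CD

  step 0 ⇒ step 1: DABC ⇒ CD·B·CA·BC
    A ↦ B
    B ↦ CA
    C ↦ BC
    D ↦ CD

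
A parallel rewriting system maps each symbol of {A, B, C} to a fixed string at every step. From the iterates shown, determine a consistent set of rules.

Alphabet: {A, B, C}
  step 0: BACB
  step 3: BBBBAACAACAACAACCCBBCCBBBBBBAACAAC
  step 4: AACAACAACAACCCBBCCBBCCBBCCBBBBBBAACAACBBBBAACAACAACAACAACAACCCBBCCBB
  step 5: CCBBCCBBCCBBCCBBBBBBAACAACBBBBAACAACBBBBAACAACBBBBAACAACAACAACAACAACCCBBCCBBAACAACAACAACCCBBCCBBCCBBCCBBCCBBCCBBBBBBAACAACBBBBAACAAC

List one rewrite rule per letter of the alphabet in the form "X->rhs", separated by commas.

A->C, B->AAC, C->BB

  step 4 ⇒ step 5: AACAACAACAACCCBBCCBBCCBBCCBBBBBBAACAACBBBBAACAACAACAACAACAACCCBBCCBB ⇒ C·C·BB·C·C·BB·C·C·BB·C·C·BB·BB·BB·AAC·AAC·BB·BB·AAC·AAC·BB·BB·AAC·AAC·BB·BB·AAC·AAC·AAC·AAC·AAC·AAC·C·C·BB·C·C·BB·AAC·AAC·AAC·AAC·C·C·BB·C·C·BB·C·C·BB·C·C·BB·C·C·BB·C·C·BB·BB·BB·AAC·AAC·BB·BB·AAC·AAC
    A ↦ C
    B ↦ AAC
    C ↦ BB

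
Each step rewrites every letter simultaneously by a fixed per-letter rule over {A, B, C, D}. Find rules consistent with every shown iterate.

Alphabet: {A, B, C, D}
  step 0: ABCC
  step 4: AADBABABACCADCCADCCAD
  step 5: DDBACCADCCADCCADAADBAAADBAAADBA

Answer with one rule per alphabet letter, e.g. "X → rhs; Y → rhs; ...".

  step 4 ⇒ step 5: AADBABABACCADCCADCCAD ⇒ D·D·BA·CCA·D·CCA·D·CCA·D·A·A·D·BA·A·A·D·BA·A·A·D·BA
    A ↦ D
    B ↦ CCA
    C ↦ A
    D ↦ BA

A->D, B->CCA, C->A, D->BA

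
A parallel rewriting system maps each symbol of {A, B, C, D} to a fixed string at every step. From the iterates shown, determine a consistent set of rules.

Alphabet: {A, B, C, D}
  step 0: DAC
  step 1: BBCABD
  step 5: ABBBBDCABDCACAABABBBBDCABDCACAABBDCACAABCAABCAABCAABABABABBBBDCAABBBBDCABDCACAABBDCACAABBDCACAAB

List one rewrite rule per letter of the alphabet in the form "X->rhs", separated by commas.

A->CA, B->AB, C->BD, D->BB

  step 0 ⇒ step 1: DAC ⇒ BB·CA·BD
    A ↦ CA
    C ↦ BD
    D ↦ BB
    B ↦ AB  (constrained at step 1)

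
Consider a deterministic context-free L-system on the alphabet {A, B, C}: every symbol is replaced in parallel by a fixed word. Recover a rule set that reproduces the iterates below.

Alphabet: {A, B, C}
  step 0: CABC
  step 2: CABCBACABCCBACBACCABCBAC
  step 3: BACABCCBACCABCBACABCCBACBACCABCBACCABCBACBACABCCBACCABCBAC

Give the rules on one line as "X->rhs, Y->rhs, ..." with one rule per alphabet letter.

A->ABC, B->C, C->BAC

  step 2 ⇒ step 3: CABCBACABCCBACBACCABCBAC ⇒ BAC·ABC·C·BAC·C·ABC·BAC·ABC·C·BAC·BAC·C·ABC·BAC·C·ABC·BAC·BAC·ABC·C·BAC·C·ABC·BAC
    A ↦ ABC
    B ↦ C
    C ↦ BAC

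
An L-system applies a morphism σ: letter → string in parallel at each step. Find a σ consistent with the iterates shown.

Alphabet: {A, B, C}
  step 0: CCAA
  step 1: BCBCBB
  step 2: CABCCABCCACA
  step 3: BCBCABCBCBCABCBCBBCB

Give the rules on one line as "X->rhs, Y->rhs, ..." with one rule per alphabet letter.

A->B, B->CA, C->BC

  step 2 ⇒ step 3: CABCCABCCACA ⇒ BC·B·CA·BC·BC·B·CA·BC·BC·B·BC·B
    A ↦ B
    B ↦ CA
    C ↦ BC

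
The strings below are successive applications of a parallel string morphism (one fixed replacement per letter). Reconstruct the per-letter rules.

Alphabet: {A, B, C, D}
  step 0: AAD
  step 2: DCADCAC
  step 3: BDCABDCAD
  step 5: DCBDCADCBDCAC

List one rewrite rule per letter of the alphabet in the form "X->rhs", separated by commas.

  step 2 ⇒ step 3: DCADCAC ⇒ B·D·CA·B·D·CA·D
    A ↦ CA
    C ↦ D
    D ↦ B
    B ↦ C  (constrained at step 3)

A->CA, B->C, C->D, D->B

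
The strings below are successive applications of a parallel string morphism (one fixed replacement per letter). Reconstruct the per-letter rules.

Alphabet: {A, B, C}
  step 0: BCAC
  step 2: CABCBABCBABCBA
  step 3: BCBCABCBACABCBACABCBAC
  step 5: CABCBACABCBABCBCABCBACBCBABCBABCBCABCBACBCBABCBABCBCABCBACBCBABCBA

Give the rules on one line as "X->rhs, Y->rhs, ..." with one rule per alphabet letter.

A->C, B->A, C->BCB

  step 2 ⇒ step 3: CABCBABCBABCBA ⇒ BCB·C·A·BCB·A·C·A·BCB·A·C·A·BCB·A·C
    A ↦ C
    B ↦ A
    C ↦ BCB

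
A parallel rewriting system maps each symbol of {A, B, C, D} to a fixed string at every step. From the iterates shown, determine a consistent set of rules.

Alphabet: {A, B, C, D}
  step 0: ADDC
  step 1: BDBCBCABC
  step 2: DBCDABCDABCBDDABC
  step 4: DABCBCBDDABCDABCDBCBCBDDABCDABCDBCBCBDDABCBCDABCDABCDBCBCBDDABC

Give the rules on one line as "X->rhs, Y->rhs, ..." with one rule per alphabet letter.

  step 1 ⇒ step 2: BDBCBCABC ⇒ D·BC·D·ABC·D·ABC·BD·D·ABC
    A ↦ BD
    B ↦ D
    C ↦ ABC
    D ↦ BC

A->BD, B->D, C->ABC, D->BC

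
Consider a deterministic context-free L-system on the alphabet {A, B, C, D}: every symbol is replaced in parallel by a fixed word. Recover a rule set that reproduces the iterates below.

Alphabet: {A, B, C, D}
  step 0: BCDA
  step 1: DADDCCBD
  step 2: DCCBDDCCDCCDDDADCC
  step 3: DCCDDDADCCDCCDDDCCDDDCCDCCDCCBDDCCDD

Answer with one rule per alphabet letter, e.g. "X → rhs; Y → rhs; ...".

A->BD, B->DA, C->D, D->DCC

  step 2 ⇒ step 3: DCCBDDCCDCCDDDADCC ⇒ DCC·D·D·DA·DCC·DCC·D·D·DCC·D·D·DCC·DCC·DCC·BD·DCC·D·D
    A ↦ BD
    B ↦ DA
    C ↦ D
    D ↦ DCC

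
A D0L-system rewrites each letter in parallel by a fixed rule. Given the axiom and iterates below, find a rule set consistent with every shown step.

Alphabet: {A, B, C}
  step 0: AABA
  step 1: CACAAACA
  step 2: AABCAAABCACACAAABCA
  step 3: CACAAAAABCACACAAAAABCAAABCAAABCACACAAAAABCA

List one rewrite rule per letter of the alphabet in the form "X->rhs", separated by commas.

  step 2 ⇒ step 3: AABCAAABCACACAAABCA ⇒ CA·CA·AA·AAB·CA·CA·CA·AA·AAB·CA·AAB·CA·AAB·CA·CA·CA·AA·AAB·CA
    A ↦ CA
    B ↦ AA
    C ↦ AAB

A->CA, B->AA, C->AAB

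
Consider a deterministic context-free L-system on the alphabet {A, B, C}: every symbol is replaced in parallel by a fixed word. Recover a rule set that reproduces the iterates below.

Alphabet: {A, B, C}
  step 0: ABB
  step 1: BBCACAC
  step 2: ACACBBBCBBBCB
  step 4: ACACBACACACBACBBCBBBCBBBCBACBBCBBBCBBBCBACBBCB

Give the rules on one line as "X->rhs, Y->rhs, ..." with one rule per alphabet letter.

  step 1 ⇒ step 2: BBCACAC ⇒ AC·AC·B·BBC·B·BBC·B
    A ↦ BBC
    B ↦ AC
    C ↦ B

A->BBC, B->AC, C->B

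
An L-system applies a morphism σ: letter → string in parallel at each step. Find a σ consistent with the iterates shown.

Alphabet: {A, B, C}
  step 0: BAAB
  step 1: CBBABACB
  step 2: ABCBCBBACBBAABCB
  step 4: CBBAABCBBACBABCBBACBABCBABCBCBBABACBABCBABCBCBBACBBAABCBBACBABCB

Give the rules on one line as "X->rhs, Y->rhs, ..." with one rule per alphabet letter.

  step 1 ⇒ step 2: CBBABACB ⇒ AB·CB·CB·BA·CB·BA·AB·CB
    A ↦ BA
    B ↦ CB
    C ↦ AB

A->BA, B->CB, C->AB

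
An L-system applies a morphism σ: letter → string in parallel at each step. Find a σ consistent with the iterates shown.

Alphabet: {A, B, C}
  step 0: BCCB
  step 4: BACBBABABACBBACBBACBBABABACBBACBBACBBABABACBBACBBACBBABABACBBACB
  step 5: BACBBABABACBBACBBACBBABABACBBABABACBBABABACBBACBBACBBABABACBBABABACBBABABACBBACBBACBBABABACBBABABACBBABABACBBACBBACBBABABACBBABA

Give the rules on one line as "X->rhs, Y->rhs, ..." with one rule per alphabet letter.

A->CB, B->BA, C->BA

  step 4 ⇒ step 5: BACBBABABACBBACBBACBBABABACBBACBBACBBABABACBBACBBACBBABABACBBACB ⇒ BA·CB·BA·BA·BA·CB·BA·CB·BA·CB·BA·BA·BA·CB·BA·BA·BA·CB·BA·BA·BA·CB·BA·CB·BA·CB·BA·BA·BA·CB·BA·BA·BA·CB·BA·BA·BA·CB·BA·CB·BA·CB·BA·BA·BA·CB·BA·BA·BA·CB·BA·BA·BA·CB·BA·CB·BA·CB·BA·BA·BA·CB·BA·BA
    A ↦ CB
    B ↦ BA
    C ↦ BA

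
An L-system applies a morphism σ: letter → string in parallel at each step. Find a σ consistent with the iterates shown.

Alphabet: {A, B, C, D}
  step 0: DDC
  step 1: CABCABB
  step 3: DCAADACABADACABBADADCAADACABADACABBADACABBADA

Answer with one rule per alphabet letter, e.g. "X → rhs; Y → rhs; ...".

A->ADA, B->DCA, C->B, D->CAB

  step 0 ⇒ step 1: DDC ⇒ CAB·CAB·B
    C ↦ B
    D ↦ CAB
    A ↦ ADA  (constrained at step 1)
    B ↦ DCA  (constrained at step 1)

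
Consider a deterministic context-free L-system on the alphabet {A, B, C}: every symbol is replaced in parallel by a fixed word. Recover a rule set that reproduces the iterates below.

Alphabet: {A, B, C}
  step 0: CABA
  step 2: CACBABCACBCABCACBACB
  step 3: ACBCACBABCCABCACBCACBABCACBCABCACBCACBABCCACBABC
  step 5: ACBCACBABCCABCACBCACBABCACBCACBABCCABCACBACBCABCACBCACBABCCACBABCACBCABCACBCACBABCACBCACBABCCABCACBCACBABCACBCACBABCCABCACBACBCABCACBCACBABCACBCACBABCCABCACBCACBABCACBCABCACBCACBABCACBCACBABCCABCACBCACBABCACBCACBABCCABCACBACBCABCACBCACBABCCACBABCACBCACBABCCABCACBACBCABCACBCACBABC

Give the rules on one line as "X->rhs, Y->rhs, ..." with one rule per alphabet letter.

  step 2 ⇒ step 3: CACBABCACBCABCACBACB ⇒ ACB·C·ACB·ABC·C·ABC·ACB·C·ACB·ABC·ACB·C·ABC·ACB·C·ACB·ABC·C·ACB·ABC
    A ↦ C
    B ↦ ABC
    C ↦ ACB

A->C, B->ABC, C->ACB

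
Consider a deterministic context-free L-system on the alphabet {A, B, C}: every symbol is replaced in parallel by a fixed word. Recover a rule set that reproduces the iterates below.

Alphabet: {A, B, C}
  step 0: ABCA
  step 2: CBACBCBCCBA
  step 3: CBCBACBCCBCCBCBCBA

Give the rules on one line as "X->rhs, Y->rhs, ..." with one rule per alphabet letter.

  step 2 ⇒ step 3: CBACBCBCCBA ⇒ CB·C·BA·CB·C·CB·C·CB·CB·C·BA
    A ↦ BA
    B ↦ C
    C ↦ CB

A->BA, B->C, C->CB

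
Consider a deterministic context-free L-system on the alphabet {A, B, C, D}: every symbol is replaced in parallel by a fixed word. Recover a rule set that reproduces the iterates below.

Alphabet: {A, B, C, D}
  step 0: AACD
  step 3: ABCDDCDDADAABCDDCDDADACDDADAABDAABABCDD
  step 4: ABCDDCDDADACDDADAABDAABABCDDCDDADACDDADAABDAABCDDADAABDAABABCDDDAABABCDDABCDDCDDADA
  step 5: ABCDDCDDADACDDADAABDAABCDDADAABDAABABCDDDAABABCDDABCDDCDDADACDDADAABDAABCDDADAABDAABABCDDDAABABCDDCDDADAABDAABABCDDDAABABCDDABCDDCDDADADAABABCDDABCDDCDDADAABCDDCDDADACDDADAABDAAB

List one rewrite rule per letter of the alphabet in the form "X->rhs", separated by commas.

  step 4 ⇒ step 5: ABCDDCDDADACDDADAABDAABABCDDCDDADACDDADAABDAABCDDADAABDAABABCDDDAABABCDDABCDDCDDADA ⇒ AB·CDD·CD·DA·DA·CD·DA·DA·AB·DA·AB·CD·DA·DA·AB·DA·AB·AB·CDD·DA·AB·AB·CDD·AB·CDD·CD·DA·DA·CD·DA·DA·AB·DA·AB·CD·DA·DA·AB·DA·AB·AB·CDD·DA·AB·AB·CDD·CD·DA·DA·AB·DA·AB·AB·CDD·DA·AB·AB·CDD·AB·CDD·CD·DA·DA·DA·AB·AB·CDD·AB·CDD·CD·DA·DA·AB·CDD·CD·DA·DA·CD·DA·DA·AB·DA·AB
    A ↦ AB
    B ↦ CDD
    C ↦ CD
    D ↦ DA

A->AB, B->CDD, C->CD, D->DA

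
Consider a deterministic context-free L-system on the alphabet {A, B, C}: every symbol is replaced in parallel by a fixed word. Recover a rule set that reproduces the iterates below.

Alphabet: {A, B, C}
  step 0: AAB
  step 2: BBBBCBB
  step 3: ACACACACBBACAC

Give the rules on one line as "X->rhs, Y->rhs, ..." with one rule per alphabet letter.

  step 2 ⇒ step 3: BBBBCBB ⇒ AC·AC·AC·AC·BB·AC·AC
    B ↦ AC
    C ↦ BB
    A ↦ C  (constrained at step 0)

A->C, B->AC, C->BB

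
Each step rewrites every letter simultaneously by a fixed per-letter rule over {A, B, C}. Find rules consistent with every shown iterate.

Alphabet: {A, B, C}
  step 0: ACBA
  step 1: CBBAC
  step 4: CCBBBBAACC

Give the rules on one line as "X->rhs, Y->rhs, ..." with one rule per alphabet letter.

A->C, B->A, C->BB

  step 0 ⇒ step 1: ACBA ⇒ C·BB·A·C
    A ↦ C
    B ↦ A
    C ↦ BB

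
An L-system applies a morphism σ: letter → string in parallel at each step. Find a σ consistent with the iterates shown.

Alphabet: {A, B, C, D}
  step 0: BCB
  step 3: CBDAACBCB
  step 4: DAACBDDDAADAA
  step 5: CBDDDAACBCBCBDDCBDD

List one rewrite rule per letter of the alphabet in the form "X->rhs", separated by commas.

  step 4 ⇒ step 5: DAACBDDDAADAA ⇒ CB·D·D·DA·A·CB·CB·CB·D·D·CB·D·D
    A ↦ D
    B ↦ A
    C ↦ DA
    D ↦ CB

A->D, B->A, C->DA, D->CB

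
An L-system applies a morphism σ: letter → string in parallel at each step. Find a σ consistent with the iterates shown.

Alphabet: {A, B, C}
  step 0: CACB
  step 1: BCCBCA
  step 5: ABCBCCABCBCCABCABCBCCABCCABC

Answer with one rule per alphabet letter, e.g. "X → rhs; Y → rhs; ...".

A->C, B->A, C->BC

  step 0 ⇒ step 1: CACB ⇒ BC·C·BC·A
    A ↦ C
    B ↦ A
    C ↦ BC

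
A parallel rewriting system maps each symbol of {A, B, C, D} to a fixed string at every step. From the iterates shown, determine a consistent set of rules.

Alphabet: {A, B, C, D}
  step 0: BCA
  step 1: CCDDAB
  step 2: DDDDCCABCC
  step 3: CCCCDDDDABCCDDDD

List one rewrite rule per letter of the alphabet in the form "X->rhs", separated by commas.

  step 2 ⇒ step 3: DDDDCCABCC ⇒ C·C·C·C·DD·DD·AB·CC·DD·DD
    A ↦ AB
    B ↦ CC
    C ↦ DD
    D ↦ C

A->AB, B->CC, C->DD, D->C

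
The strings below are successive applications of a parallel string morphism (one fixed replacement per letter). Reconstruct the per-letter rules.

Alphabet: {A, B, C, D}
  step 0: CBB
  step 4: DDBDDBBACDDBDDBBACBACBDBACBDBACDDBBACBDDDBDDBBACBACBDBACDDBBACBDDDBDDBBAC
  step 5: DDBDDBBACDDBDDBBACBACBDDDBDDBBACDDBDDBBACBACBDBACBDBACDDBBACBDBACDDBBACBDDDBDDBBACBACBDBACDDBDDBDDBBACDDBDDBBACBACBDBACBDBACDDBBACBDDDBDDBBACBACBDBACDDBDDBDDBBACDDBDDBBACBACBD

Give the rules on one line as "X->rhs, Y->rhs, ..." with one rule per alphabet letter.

  step 4 ⇒ step 5: DDBDDBBACDDBDDBBACBACBDBACBDBACDDBBACBDDDBDDBBACBACBDBACDDBBACBDDDBDDBBAC ⇒ DDB·DDB·BAC·DDB·DDB·BAC·BAC·B·D·DDB·DDB·BAC·DDB·DDB·BAC·BAC·B·D·BAC·B·D·BAC·DDB·BAC·B·D·BAC·DDB·BAC·B·D·DDB·DDB·BAC·BAC·B·D·BAC·DDB·DDB·DDB·BAC·DDB·DDB·BAC·BAC·B·D·BAC·B·D·BAC·DDB·BAC·B·D·DDB·DDB·BAC·BAC·B·D·BAC·DDB·DDB·DDB·BAC·DDB·DDB·BAC·BAC·B·D
    A ↦ B
    B ↦ BAC
    C ↦ D
    D ↦ DDB

A->B, B->BAC, C->D, D->DDB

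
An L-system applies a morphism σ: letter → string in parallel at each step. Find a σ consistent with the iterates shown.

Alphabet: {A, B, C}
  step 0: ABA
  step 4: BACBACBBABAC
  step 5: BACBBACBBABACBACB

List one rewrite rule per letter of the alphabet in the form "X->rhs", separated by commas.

A->C, B->BA, C->B

  step 4 ⇒ step 5: BACBACBBABAC ⇒ BA·C·B·BA·C·B·BA·BA·C·BA·C·B
    A ↦ C
    B ↦ BA
    C ↦ B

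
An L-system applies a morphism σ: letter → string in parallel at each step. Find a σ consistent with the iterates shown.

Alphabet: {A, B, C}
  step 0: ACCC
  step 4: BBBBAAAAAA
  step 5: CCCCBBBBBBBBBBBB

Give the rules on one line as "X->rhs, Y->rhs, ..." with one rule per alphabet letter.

A->BB, B->C, C->A

  step 4 ⇒ step 5: BBBBAAAAAA ⇒ C·C·C·C·BB·BB·BB·BB·BB·BB
    A ↦ BB
    B ↦ C
    C ↦ A  (constrained at step 0)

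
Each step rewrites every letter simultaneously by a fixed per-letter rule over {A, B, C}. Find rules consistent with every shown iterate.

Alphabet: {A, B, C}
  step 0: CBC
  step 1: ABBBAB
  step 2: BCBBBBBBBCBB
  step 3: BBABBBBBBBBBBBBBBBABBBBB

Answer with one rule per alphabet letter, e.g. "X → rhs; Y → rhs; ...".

A->BC, B->BB, C->AB

  step 2 ⇒ step 3: BCBBBBBBBCBB ⇒ BB·AB·BB·BB·BB·BB·BB·BB·BB·AB·BB·BB
    B ↦ BB
    C ↦ AB
  step 1 ⇒ step 2: ABBBAB ⇒ BC·BB·BB·BB·BC·BB
    A ↦ BC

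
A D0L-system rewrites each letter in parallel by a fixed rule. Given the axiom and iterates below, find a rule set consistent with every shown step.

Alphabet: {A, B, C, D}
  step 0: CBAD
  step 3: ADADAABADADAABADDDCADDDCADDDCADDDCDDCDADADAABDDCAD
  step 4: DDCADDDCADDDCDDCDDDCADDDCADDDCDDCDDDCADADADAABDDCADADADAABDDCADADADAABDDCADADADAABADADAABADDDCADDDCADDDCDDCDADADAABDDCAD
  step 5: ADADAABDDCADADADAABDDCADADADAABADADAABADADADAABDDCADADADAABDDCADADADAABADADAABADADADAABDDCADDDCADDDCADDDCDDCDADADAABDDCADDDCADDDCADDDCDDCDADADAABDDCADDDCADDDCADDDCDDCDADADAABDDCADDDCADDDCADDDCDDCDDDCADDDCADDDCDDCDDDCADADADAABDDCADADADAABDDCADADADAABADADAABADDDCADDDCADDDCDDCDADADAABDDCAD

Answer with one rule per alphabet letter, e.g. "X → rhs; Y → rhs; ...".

A->DDC, B->D, C->AAB, D->AD

  step 4 ⇒ step 5: DDCADDDCADDDCDDCDDDCADDDCADDDCDDCDDDCADADADAABDDCADADADAABDDCADADADAABDDCADADADAABADADAABADDDCADDDCADDDCDDCDADADAABDDCAD ⇒ AD·AD·AAB·DDC·AD·AD·AD·AAB·DDC·AD·AD·AD·AAB·AD·AD·AAB·AD·AD·AD·AAB·DDC·AD·AD·AD·AAB·DDC·AD·AD·AD·AAB·AD·AD·AAB·AD·AD·AD·AAB·DDC·AD·DDC·AD·DDC·AD·DDC·DDC·D·AD·AD·AAB·DDC·AD·DDC·AD·DDC·AD·DDC·DDC·D·AD·AD·AAB·DDC·AD·DDC·AD·DDC·AD·DDC·DDC·D·AD·AD·AAB·DDC·AD·DDC·AD·DDC·AD·DDC·DDC·D·DDC·AD·DDC·AD·DDC·DDC·D·DDC·AD·AD·AD·AAB·DDC·AD·AD·AD·AAB·DDC·AD·AD·AD·AAB·AD·AD·AAB·AD·DDC·AD·DDC·AD·DDC·DDC·D·AD·AD·AAB·DDC·AD
    A ↦ DDC
    B ↦ D
    C ↦ AAB
    D ↦ AD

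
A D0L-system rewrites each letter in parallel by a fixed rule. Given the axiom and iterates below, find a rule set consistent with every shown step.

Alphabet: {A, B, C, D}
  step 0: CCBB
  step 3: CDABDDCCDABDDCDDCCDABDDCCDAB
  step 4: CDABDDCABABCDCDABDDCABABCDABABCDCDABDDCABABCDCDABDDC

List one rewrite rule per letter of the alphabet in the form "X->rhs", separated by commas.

  step 3 ⇒ step 4: CDABDDCCDABDDCDDCCDABDDCCDAB ⇒ CD·AB·D·DC·AB·AB·CD·CD·AB·D·DC·AB·AB·CD·AB·AB·CD·CD·AB·D·DC·AB·AB·CD·CD·AB·D·DC
    A ↦ D
    B ↦ DC
    C ↦ CD
    D ↦ AB

A->D, B->DC, C->CD, D->AB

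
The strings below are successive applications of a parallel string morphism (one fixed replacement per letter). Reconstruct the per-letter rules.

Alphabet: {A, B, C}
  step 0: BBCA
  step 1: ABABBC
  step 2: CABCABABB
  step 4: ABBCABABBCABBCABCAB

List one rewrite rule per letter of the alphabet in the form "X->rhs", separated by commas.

  step 1 ⇒ step 2: ABABBC ⇒ C·AB·C·AB·AB·B
    A ↦ C
    B ↦ AB
    C ↦ B

A->C, B->AB, C->B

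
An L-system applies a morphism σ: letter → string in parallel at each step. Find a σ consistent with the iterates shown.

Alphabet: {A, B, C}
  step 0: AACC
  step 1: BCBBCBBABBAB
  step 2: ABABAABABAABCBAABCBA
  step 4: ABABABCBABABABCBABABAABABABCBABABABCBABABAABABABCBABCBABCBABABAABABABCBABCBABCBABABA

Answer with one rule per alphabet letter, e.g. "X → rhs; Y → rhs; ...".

  step 1 ⇒ step 2: BCBBCBBABBAB ⇒ A·BAB·A·A·BAB·A·A·BCB·A·A·BCB·A
    A ↦ BCB
    B ↦ A
    C ↦ BAB

A->BCB, B->A, C->BAB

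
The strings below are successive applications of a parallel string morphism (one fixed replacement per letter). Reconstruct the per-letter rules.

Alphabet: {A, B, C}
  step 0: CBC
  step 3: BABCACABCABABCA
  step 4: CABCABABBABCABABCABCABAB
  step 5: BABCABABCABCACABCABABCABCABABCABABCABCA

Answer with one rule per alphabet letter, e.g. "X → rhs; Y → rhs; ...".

  step 4 ⇒ step 5: CABCABABBABCABABCABCABAB ⇒ BA·B·CA·BA·B·CA·B·CA·CA·B·CA·BA·B·CA·B·CA·BA·B·CA·BA·B·CA·B·CA
    A ↦ B
    B ↦ CA
    C ↦ BA

A->B, B->CA, C->BA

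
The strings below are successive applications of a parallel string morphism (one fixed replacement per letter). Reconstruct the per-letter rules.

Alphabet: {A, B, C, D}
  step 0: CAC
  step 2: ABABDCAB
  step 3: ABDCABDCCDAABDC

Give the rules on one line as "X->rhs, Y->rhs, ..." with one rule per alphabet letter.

  step 2 ⇒ step 3: ABABDCAB ⇒ AB·DC·AB·DC·CD·A·AB·DC
    A ↦ AB
    B ↦ DC
    C ↦ A
    D ↦ CD

A->AB, B->DC, C->A, D->CD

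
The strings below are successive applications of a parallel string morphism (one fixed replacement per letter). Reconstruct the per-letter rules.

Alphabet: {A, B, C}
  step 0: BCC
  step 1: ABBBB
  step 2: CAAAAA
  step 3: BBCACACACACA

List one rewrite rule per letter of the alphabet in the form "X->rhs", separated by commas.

  step 2 ⇒ step 3: CAAAAA ⇒ BB·CA·CA·CA·CA·CA
    A ↦ CA
    C ↦ BB
  step 0 ⇒ step 1: BCC ⇒ A·BB·BB
    B ↦ A

A->CA, B->A, C->BB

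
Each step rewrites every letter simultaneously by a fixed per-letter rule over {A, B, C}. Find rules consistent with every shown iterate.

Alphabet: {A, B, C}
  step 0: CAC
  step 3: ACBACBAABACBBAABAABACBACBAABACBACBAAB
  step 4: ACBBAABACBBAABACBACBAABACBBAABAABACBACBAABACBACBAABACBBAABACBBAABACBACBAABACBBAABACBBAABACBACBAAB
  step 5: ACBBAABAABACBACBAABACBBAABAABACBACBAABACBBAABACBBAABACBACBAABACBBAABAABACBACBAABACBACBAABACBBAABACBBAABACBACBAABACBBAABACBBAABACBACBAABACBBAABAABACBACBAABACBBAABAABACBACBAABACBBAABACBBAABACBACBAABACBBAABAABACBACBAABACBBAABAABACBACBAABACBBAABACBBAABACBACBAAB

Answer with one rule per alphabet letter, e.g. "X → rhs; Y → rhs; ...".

A->ACB, B->AAB, C->B

  step 4 ⇒ step 5: ACBBAABACBBAABACBACBAABACBBAABAABACBACBAABACBACBAABACBBAABACBBAABACBACBAABACBBAABACBBAABACBACBAAB ⇒ ACB·B·AAB·AAB·ACB·ACB·AAB·ACB·B·AAB·AAB·ACB·ACB·AAB·ACB·B·AAB·ACB·B·AAB·ACB·ACB·AAB·ACB·B·AAB·AAB·ACB·ACB·AAB·ACB·ACB·AAB·ACB·B·AAB·ACB·B·AAB·ACB·ACB·AAB·ACB·B·AAB·ACB·B·AAB·ACB·ACB·AAB·ACB·B·AAB·AAB·ACB·ACB·AAB·ACB·B·AAB·AAB·ACB·ACB·AAB·ACB·B·AAB·ACB·B·AAB·ACB·ACB·AAB·ACB·B·AAB·AAB·ACB·ACB·AAB·ACB·B·AAB·AAB·ACB·ACB·AAB·ACB·B·AAB·ACB·B·AAB·ACB·ACB·AAB
    A ↦ ACB
    B ↦ AAB
    C ↦ B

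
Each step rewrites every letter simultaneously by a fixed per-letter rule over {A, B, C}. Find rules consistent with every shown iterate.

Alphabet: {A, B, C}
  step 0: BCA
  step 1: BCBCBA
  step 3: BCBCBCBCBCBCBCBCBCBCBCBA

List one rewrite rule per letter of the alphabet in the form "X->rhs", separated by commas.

A->BA, B->BC, C->BC

  step 0 ⇒ step 1: BCA ⇒ BC·BC·BA
    A ↦ BA
    B ↦ BC
    C ↦ BC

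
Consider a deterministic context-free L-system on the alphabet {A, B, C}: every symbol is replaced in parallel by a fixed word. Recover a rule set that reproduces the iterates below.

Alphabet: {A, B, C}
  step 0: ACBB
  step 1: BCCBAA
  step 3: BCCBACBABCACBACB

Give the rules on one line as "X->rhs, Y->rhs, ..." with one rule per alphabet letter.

A->BC, B->A, C->CB

  step 0 ⇒ step 1: ACBB ⇒ BC·CB·A·A
    A ↦ BC
    B ↦ A
    C ↦ CB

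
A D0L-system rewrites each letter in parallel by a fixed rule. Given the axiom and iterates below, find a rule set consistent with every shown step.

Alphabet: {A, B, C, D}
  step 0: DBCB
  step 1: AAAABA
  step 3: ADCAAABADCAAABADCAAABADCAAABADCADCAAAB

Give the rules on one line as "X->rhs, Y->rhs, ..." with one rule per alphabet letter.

A->ADC, B->A, C->AB, D->AA

  step 0 ⇒ step 1: DBCB ⇒ AA·A·AB·A
    B ↦ A
    C ↦ AB
    D ↦ AA
    A ↦ ADC  (constrained at step 1)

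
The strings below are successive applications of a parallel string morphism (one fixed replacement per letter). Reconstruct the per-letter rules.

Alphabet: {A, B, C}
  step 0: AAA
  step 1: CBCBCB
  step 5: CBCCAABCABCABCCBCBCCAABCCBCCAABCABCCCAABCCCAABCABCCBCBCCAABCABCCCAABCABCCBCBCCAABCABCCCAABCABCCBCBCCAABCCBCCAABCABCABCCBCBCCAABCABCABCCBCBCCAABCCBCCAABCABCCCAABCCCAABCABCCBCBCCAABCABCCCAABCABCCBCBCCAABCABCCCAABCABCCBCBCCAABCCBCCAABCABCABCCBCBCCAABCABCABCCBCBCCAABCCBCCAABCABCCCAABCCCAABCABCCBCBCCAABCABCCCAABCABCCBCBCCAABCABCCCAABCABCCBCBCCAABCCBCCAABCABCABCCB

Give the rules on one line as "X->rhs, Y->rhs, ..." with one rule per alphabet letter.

  step 0 ⇒ step 1: AAA ⇒ CB·CB·CB
    A ↦ CB
    B ↦ CCA  (constrained at step 1)
    C ↦ ABC  (constrained at step 1)

A->CB, B->CCA, C->ABC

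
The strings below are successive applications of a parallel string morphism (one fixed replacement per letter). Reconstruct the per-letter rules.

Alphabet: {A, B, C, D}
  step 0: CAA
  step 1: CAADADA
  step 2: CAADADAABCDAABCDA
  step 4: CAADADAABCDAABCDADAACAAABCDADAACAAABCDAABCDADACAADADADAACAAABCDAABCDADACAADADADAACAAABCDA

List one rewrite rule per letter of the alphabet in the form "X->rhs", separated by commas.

A->DA, B->A, C->CAA, D->ABC

  step 1 ⇒ step 2: CAADADA ⇒ CAA·DA·DA·ABC·DA·ABC·DA
    A ↦ DA
    C ↦ CAA
    D ↦ ABC
    B ↦ A  (constrained at step 2)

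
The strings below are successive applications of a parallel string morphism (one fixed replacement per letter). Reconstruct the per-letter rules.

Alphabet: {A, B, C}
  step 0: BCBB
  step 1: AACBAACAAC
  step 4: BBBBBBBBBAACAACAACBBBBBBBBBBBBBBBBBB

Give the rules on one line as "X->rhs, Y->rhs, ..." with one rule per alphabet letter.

A->B, B->AAC, C->B

  step 0 ⇒ step 1: BCBB ⇒ AAC·B·AAC·AAC
    B ↦ AAC
    C ↦ B
    A ↦ B  (constrained at step 1)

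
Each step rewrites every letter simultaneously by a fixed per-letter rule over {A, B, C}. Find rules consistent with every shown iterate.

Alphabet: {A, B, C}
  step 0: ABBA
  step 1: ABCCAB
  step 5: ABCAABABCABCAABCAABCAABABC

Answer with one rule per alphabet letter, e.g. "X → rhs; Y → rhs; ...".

  step 0 ⇒ step 1: ABBA ⇒ AB·C·C·AB
    A ↦ AB
    B ↦ C
    C ↦ A  (constrained at step 1)

A->AB, B->C, C->A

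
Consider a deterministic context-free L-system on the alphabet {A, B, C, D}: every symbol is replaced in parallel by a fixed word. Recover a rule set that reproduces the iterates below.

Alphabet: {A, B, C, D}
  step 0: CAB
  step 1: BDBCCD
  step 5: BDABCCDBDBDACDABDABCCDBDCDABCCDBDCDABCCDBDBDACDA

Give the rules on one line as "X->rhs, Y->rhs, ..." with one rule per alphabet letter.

A->BC, B->CD, C->BD, D->A

  step 0 ⇒ step 1: CAB ⇒ BD·BC·CD
    A ↦ BC
    B ↦ CD
    C ↦ BD
    D ↦ A  (constrained at step 1)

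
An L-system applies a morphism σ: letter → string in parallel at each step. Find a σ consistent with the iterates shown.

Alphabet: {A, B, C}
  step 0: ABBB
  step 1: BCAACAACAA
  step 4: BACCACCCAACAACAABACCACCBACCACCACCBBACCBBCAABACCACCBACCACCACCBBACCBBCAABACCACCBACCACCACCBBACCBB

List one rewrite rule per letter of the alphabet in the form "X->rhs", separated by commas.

A->B, B->CAA, C->ACC

  step 0 ⇒ step 1: ABBB ⇒ B·CAA·CAA·CAA
    A ↦ B
    B ↦ CAA
    C ↦ ACC  (constrained at step 1)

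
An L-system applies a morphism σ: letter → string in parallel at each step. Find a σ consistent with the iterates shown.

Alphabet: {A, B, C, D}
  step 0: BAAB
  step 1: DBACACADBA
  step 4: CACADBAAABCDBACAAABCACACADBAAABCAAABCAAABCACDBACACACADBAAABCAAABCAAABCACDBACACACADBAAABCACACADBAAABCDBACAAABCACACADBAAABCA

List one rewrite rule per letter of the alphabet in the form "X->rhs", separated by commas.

A->CA, B->DBA, C->AAB, D->C

  step 0 ⇒ step 1: BAAB ⇒ DBA·CA·CA·DBA
    A ↦ CA
    B ↦ DBA
    C ↦ AAB  (constrained at step 1)
    D ↦ C  (constrained at step 1)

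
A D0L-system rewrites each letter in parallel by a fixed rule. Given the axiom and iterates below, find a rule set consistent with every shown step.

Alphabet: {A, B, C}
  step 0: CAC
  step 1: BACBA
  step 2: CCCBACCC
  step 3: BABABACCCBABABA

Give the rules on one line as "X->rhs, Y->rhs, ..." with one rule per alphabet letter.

A->C, B->CC, C->BA

  step 2 ⇒ step 3: CCCBACCC ⇒ BA·BA·BA·CC·C·BA·BA·BA
    A ↦ C
    B ↦ CC
    C ↦ BA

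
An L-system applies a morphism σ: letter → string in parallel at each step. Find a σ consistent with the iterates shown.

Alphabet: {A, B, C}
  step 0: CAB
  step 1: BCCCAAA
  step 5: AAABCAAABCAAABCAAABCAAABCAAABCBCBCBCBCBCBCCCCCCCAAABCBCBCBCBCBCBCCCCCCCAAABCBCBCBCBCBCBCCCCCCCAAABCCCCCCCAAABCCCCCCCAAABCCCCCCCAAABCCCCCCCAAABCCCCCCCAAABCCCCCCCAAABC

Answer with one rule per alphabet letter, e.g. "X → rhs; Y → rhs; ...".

  step 0 ⇒ step 1: CAB ⇒ BC·CC·AAA
    A ↦ CC
    B ↦ AAA
    C ↦ BC

A->CC, B->AAA, C->BC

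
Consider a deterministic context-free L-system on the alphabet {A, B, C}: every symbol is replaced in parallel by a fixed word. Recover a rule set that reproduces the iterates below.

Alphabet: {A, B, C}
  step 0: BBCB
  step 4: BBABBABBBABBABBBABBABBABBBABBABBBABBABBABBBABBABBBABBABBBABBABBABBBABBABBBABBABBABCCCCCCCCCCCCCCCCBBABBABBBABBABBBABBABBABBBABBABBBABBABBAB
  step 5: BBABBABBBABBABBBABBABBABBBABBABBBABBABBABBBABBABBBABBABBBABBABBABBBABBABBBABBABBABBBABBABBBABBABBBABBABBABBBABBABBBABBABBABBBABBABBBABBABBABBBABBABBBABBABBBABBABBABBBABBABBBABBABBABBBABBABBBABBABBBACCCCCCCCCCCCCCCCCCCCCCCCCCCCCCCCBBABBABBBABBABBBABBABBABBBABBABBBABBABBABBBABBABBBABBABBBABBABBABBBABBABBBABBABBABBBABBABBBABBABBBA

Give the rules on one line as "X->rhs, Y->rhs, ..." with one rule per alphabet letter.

A->B, B->BBA, C->CC

  step 4 ⇒ step 5: BBABBABBBABBABBBABBABBABBBABBABBBABBABBABBBABBABBBABBABBBABBABBABBBABBABBBABBABBABCCCCCCCCCCCCCCCCBBABBABBBABBABBBABBABBABBBABBABBBABBABBAB ⇒ BBA·BBA·B·BBA·BBA·B·BBA·BBA·BBA·B·BBA·BBA·B·BBA·BBA·BBA·B·BBA·BBA·B·BBA·BBA·B·BBA·BBA·BBA·B·BBA·BBA·B·BBA·BBA·BBA·B·BBA·BBA·B·BBA·BBA·B·BBA·BBA·BBA·B·BBA·BBA·B·BBA·BBA·BBA·B·BBA·BBA·B·BBA·BBA·BBA·B·BBA·BBA·B·BBA·BBA·B·BBA·BBA·BBA·B·BBA·BBA·B·BBA·BBA·BBA·B·BBA·BBA·B·BBA·BBA·B·BBA·CC·CC·CC·CC·CC·CC·CC·CC·CC·CC·CC·CC·CC·CC·CC·CC·BBA·BBA·B·BBA·BBA·B·BBA·BBA·BBA·B·BBA·BBA·B·BBA·BBA·BBA·B·BBA·BBA·B·BBA·BBA·B·BBA·BBA·BBA·B·BBA·BBA·B·BBA·BBA·BBA·B·BBA·BBA·B·BBA·BBA·B·BBA
    A ↦ B
    B ↦ BBA
    C ↦ CC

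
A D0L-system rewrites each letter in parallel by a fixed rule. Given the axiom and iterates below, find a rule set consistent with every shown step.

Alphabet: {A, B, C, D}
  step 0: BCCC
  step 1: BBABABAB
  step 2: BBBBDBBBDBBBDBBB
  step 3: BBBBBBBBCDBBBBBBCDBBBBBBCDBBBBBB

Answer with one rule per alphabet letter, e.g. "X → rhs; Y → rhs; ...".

  step 2 ⇒ step 3: BBBBDBBBDBBBDBBB ⇒ BB·BB·BB·BB·CD·BB·BB·BB·CD·BB·BB·BB·CD·BB·BB·BB
    B ↦ BB
    D ↦ CD
  step 1 ⇒ step 2: BBABABAB ⇒ BB·BB·DB·BB·DB·BB·DB·BB
    A ↦ DB
  step 0 ⇒ step 1: BCCC ⇒ BB·AB·AB·AB
    C ↦ AB

A->DB, B->BB, C->AB, D->CD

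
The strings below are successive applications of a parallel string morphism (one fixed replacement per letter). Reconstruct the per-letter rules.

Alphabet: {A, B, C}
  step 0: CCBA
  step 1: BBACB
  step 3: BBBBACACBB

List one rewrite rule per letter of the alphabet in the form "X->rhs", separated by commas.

  step 0 ⇒ step 1: CCBA ⇒ B·B·AC·B
    A ↦ B
    B ↦ AC
    C ↦ B

A->B, B->AC, C->B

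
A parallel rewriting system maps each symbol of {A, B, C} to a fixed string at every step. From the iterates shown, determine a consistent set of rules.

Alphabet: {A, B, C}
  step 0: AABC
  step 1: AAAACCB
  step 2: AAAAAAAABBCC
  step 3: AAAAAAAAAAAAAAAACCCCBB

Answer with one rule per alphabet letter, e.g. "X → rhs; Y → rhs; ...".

  step 2 ⇒ step 3: AAAAAAAABBCC ⇒ AA·AA·AA·AA·AA·AA·AA·AA·CC·CC·B·B
    A ↦ AA
    B ↦ CC
    C ↦ B

A->AA, B->CC, C->B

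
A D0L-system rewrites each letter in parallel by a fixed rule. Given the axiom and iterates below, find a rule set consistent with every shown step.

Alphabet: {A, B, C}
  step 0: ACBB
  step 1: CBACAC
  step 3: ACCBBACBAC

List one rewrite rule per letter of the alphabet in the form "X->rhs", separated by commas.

A->C, B->AC, C->B

  step 0 ⇒ step 1: ACBB ⇒ C·B·AC·AC
    A ↦ C
    B ↦ AC
    C ↦ B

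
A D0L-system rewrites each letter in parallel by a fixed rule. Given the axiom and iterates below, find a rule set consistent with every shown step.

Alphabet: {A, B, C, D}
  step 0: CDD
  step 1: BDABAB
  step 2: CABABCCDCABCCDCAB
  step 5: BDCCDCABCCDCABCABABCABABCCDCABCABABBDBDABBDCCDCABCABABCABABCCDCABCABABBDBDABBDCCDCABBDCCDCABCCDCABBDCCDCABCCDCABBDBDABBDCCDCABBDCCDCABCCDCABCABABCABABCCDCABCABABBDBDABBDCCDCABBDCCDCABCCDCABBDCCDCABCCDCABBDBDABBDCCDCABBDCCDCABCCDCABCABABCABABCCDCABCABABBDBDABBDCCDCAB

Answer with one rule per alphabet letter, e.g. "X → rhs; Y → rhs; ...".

A->CCD, B->CAB, C->BD, D->AB

  step 1 ⇒ step 2: BDABAB ⇒ CAB·AB·CCD·CAB·CCD·CAB
    A ↦ CCD
    B ↦ CAB
    D ↦ AB
  step 0 ⇒ step 1: CDD ⇒ BD·AB·AB
    C ↦ BD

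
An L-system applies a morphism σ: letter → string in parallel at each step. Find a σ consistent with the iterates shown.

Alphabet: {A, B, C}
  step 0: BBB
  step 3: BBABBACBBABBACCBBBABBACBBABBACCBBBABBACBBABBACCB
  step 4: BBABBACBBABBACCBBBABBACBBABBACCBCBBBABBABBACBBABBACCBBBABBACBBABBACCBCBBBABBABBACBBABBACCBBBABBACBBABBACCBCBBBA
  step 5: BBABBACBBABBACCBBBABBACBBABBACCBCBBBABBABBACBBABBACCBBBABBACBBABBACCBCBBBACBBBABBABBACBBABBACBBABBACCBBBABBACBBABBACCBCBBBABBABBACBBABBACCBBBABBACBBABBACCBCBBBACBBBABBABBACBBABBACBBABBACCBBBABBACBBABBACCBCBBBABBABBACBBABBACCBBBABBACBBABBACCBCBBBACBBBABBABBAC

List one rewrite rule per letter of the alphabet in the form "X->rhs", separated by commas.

A->C, B->BBA, C->CB

  step 4 ⇒ step 5: BBABBACBBABBACCBBBABBACBBABBACCBCBBBABBABBACBBABBACCBBBABBACBBABBACCBCBBBABBABBACBBABBACCBBBABBACBBABBACCBCBBBA ⇒ BBA·BBA·C·BBA·BBA·C·CB·BBA·BBA·C·BBA·BBA·C·CB·CB·BBA·BBA·BBA·C·BBA·BBA·C·CB·BBA·BBA·C·BBA·BBA·C·CB·CB·BBA·CB·BBA·BBA·BBA·C·BBA·BBA·C·BBA·BBA·C·CB·BBA·BBA·C·BBA·BBA·C·CB·CB·BBA·BBA·BBA·C·BBA·BBA·C·CB·BBA·BBA·C·BBA·BBA·C·CB·CB·BBA·CB·BBA·BBA·BBA·C·BBA·BBA·C·BBA·BBA·C·CB·BBA·BBA·C·BBA·BBA·C·CB·CB·BBA·BBA·BBA·C·BBA·BBA·C·CB·BBA·BBA·C·BBA·BBA·C·CB·CB·BBA·CB·BBA·BBA·BBA·C
    A ↦ C
    B ↦ BBA
    C ↦ CB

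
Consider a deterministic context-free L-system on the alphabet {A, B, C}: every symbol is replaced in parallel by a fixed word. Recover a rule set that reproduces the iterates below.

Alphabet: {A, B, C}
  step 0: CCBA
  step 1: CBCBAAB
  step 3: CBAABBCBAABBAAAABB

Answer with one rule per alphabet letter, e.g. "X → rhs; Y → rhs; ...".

A->B, B->AA, C->CB

  step 0 ⇒ step 1: CCBA ⇒ CB·CB·AA·B
    A ↦ B
    B ↦ AA
    C ↦ CB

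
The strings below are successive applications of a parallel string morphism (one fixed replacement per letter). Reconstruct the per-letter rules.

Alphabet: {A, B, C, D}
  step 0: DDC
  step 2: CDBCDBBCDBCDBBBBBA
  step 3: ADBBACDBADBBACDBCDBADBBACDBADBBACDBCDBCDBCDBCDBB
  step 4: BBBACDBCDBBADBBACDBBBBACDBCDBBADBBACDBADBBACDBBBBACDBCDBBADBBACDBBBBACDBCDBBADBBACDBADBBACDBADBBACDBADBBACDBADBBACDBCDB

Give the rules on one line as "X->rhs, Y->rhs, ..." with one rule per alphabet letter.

A->B, B->CDB, C->AD, D->BBA

  step 3 ⇒ step 4: ADBBACDBADBBACDBCDBADBBACDBADBBACDBCDBCDBCDBCDBB ⇒ B·BBA·CDB·CDB·B·AD·BBA·CDB·B·BBA·CDB·CDB·B·AD·BBA·CDB·AD·BBA·CDB·B·BBA·CDB·CDB·B·AD·BBA·CDB·B·BBA·CDB·CDB·B·AD·BBA·CDB·AD·BBA·CDB·AD·BBA·CDB·AD·BBA·CDB·AD·BBA·CDB·CDB
    A ↦ B
    B ↦ CDB
    C ↦ AD
    D ↦ BBA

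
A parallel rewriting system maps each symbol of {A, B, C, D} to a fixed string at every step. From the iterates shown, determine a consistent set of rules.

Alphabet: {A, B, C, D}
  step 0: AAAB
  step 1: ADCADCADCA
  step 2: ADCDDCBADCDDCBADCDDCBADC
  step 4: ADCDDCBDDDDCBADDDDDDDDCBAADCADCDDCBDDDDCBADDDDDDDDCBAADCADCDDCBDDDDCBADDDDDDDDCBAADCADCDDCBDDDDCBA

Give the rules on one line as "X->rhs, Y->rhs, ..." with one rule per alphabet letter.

A->ADC, B->A, C->CB, D->DD

  step 1 ⇒ step 2: ADCADCADCA ⇒ ADC·DD·CB·ADC·DD·CB·ADC·DD·CB·ADC
    A ↦ ADC
    C ↦ CB
    D ↦ DD
  step 0 ⇒ step 1: AAAB ⇒ ADC·ADC·ADC·A
    B ↦ A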